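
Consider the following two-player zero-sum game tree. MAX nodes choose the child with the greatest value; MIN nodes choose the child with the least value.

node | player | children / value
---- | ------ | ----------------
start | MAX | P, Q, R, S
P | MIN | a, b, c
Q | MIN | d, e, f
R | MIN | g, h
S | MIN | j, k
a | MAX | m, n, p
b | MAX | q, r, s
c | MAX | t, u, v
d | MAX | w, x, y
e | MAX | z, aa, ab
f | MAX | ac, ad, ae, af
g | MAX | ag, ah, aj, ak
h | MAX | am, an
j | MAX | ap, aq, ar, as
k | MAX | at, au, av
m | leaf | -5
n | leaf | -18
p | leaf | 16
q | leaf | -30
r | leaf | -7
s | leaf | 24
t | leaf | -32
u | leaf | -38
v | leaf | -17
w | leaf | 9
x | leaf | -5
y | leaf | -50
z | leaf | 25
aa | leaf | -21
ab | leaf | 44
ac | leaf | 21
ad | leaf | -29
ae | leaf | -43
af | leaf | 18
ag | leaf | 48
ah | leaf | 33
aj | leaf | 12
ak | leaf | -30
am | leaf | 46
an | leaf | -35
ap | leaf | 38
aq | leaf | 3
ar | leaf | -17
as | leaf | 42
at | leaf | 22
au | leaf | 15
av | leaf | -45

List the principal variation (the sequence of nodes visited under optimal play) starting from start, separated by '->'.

a (MAX): max(-5, -18, 16) = 16
b (MAX): max(-30, -7, 24) = 24
c (MAX): max(-32, -38, -17) = -17
P (MIN): min(16, 24, -17) = -17
d (MAX): max(9, -5, -50) = 9
e (MAX): max(25, -21, 44) = 44
f (MAX): max(21, -29, -43, 18) = 21
Q (MIN): min(9, 44, 21) = 9
g (MAX): max(48, 33, 12, -30) = 48
h (MAX): max(46, -35) = 46
R (MIN): min(48, 46) = 46
j (MAX): max(38, 3, -17, 42) = 42
k (MAX): max(22, 15, -45) = 22
S (MIN): min(42, 22) = 22
start (MAX): max(-17, 9, 46, 22) = 46
At start, MAX picks R (highest: 46).
At R, MIN picks h (lowest: 46).
At h, MAX picks am (highest: 46).
Terminal value 46.

start -> R -> h -> am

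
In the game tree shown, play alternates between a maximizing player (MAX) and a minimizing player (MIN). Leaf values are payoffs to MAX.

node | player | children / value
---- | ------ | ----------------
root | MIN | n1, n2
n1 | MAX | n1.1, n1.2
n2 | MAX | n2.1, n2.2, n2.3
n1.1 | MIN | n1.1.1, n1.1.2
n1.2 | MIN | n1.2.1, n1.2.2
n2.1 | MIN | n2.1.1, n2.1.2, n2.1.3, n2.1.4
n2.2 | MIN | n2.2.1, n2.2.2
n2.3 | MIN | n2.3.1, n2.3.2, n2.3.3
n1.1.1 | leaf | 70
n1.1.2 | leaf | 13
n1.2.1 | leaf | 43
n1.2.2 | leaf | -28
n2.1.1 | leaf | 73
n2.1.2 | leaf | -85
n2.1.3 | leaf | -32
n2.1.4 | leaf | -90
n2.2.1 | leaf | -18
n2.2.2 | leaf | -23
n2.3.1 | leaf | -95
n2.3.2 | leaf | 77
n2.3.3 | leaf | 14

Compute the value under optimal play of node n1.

n1.1 (MIN): min(70, 13) = 13
n1.2 (MIN): min(43, -28) = -28
n1 (MAX): max(13, -28) = 13

13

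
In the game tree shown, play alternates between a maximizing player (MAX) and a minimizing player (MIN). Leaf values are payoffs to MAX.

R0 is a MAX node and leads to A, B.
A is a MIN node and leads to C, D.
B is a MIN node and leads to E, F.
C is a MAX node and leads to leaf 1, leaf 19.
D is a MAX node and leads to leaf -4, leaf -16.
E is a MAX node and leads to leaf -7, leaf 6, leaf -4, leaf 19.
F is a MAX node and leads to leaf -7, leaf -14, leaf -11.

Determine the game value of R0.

C (MAX): max(1, 19) = 19
D (MAX): max(-4, -16) = -4
A (MIN): min(19, -4) = -4
E (MAX): max(-7, 6, -4, 19) = 19
F (MAX): max(-7, -14, -11) = -7
B (MIN): min(19, -7) = -7
R0 (MAX): max(-4, -7) = -4

-4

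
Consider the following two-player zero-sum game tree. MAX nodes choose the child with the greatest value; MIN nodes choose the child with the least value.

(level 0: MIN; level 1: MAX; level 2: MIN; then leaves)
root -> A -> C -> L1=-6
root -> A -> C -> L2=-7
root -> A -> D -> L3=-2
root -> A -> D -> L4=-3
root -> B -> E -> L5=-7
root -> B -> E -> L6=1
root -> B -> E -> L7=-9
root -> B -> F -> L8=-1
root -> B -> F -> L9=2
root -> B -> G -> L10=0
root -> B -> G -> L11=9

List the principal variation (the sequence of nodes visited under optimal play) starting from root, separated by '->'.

root -> A -> D -> L4

C (MIN): min(-6, -7) = -7
D (MIN): min(-2, -3) = -3
A (MAX): max(-7, -3) = -3
E (MIN): min(-7, 1, -9) = -9
F (MIN): min(-1, 2) = -1
G (MIN): min(0, 9) = 0
B (MAX): max(-9, -1, 0) = 0
root (MIN): min(-3, 0) = -3
At root, MIN picks A (lowest: -3).
At A, MAX picks D (highest: -3).
At D, MIN picks L4 (lowest: -3).
Terminal value -3.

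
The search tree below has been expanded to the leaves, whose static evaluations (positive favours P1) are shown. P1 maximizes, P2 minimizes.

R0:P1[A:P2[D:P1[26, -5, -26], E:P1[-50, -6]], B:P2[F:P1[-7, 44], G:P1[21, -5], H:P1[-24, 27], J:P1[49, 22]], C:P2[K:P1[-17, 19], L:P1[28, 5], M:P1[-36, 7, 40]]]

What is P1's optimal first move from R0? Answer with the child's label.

B

D (P1): max(26, -5, -26) = 26
E (P1): max(-50, -6) = -6
A (P2): min(26, -6) = -6
F (P1): max(-7, 44) = 44
G (P1): max(21, -5) = 21
H (P1): max(-24, 27) = 27
J (P1): max(49, 22) = 49
B (P2): min(44, 21, 27, 49) = 21
K (P1): max(-17, 19) = 19
L (P1): max(28, 5) = 28
M (P1): max(-36, 7, 40) = 40
C (P2): min(19, 28, 40) = 19
R0 (P1): max(-6, 21, 19) = 21
P1 at R0 wants the highest of {A=-6, B=21, C=19}, so chooses B.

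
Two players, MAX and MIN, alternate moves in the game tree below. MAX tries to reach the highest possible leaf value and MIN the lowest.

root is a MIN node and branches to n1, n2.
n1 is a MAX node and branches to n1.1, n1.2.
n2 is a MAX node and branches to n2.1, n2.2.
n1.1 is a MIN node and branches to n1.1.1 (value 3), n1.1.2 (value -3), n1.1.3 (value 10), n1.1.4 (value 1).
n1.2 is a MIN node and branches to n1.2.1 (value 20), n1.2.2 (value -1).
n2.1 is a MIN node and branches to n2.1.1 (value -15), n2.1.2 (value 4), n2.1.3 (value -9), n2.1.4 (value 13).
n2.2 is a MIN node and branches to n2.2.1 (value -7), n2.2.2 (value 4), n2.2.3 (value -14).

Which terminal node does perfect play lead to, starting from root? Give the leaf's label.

n2.2.3

n1.1 (MIN): min(3, -3, 10, 1) = -3
n1.2 (MIN): min(20, -1) = -1
n1 (MAX): max(-3, -1) = -1
n2.1 (MIN): min(-15, 4, -9, 13) = -15
n2.2 (MIN): min(-7, 4, -14) = -14
n2 (MAX): max(-15, -14) = -14
root (MIN): min(-1, -14) = -14
At root, MIN picks n2 (lowest: -14).
At n2, MAX picks n2.2 (highest: -14).
At n2.2, MIN picks n2.2.3 (lowest: -14).
Terminal value -14.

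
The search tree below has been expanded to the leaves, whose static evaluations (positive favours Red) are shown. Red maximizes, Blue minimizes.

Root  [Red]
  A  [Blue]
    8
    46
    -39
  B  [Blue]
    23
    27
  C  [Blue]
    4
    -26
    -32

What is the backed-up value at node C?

C (Blue): min(4, -26, -32) = -32

-32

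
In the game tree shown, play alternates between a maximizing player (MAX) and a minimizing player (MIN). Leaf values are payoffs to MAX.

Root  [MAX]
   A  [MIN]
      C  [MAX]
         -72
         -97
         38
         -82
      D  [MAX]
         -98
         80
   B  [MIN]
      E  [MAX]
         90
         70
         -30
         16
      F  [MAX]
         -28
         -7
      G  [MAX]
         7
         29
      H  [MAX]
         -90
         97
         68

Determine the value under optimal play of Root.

38

C (MAX): max(-72, -97, 38, -82) = 38
D (MAX): max(-98, 80) = 80
A (MIN): min(38, 80) = 38
E (MAX): max(90, 70, -30, 16) = 90
F (MAX): max(-28, -7) = -7
G (MAX): max(7, 29) = 29
H (MAX): max(-90, 97, 68) = 97
B (MIN): min(90, -7, 29, 97) = -7
Root (MAX): max(38, -7) = 38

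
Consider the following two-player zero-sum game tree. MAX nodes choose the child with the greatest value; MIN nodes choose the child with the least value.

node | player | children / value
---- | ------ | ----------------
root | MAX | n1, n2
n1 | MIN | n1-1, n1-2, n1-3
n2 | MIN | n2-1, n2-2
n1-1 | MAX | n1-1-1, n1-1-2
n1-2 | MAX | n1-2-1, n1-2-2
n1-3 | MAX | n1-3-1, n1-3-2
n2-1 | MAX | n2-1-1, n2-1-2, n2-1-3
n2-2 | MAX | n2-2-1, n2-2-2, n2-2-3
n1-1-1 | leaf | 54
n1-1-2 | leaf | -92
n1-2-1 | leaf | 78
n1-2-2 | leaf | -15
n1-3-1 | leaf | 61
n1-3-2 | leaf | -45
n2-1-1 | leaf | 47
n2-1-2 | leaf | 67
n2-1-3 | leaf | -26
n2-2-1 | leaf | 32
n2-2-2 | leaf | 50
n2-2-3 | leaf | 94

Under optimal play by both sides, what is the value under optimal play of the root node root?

n1-1 (MAX): max(54, -92) = 54
n1-2 (MAX): max(78, -15) = 78
n1-3 (MAX): max(61, -45) = 61
n1 (MIN): min(54, 78, 61) = 54
n2-1 (MAX): max(47, 67, -26) = 67
n2-2 (MAX): max(32, 50, 94) = 94
n2 (MIN): min(67, 94) = 67
root (MAX): max(54, 67) = 67

67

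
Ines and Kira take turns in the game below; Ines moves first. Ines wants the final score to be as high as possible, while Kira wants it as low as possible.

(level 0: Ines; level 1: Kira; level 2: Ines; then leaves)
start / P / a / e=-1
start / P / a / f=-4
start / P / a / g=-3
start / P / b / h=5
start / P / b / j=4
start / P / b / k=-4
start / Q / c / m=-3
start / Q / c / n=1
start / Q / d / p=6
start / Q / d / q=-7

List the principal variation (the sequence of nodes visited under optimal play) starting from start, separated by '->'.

start -> Q -> c -> n

a (Ines): max(-1, -4, -3) = -1
b (Ines): max(5, 4, -4) = 5
P (Kira): min(-1, 5) = -1
c (Ines): max(-3, 1) = 1
d (Ines): max(6, -7) = 6
Q (Kira): min(1, 6) = 1
start (Ines): max(-1, 1) = 1
At start, Ines picks Q (highest: 1).
At Q, Kira picks c (lowest: 1).
At c, Ines picks n (highest: 1).
Terminal value 1.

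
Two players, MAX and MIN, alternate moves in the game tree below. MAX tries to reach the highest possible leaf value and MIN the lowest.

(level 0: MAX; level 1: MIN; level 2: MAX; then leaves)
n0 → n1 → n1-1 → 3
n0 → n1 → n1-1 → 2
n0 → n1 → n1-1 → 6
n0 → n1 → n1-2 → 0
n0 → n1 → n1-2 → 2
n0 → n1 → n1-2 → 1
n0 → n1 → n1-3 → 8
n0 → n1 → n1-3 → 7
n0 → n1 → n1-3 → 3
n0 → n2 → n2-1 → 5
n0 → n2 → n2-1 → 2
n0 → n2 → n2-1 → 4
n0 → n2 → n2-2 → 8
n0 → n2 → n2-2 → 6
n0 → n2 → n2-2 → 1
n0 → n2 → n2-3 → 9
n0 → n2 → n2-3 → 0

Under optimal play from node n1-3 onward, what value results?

8

n1-3 (MAX): max(8, 7, 3) = 8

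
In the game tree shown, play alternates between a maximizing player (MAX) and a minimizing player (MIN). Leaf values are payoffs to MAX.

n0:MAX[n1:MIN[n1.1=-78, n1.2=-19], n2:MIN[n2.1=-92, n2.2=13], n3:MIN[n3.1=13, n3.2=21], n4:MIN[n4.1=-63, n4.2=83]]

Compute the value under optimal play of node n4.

n4 (MIN): min(-63, 83) = -63

-63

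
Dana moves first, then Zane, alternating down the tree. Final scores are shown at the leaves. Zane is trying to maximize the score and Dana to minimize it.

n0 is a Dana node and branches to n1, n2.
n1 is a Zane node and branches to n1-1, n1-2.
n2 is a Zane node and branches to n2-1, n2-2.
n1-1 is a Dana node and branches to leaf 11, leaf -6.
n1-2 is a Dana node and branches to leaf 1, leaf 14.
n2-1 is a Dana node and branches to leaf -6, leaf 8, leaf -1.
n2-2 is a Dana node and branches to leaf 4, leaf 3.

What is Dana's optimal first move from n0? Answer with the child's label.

n1-1 (Dana): min(11, -6) = -6
n1-2 (Dana): min(1, 14) = 1
n1 (Zane): max(-6, 1) = 1
n2-1 (Dana): min(-6, 8, -1) = -6
n2-2 (Dana): min(4, 3) = 3
n2 (Zane): max(-6, 3) = 3
n0 (Dana): min(1, 3) = 1
Dana at n0 wants the lowest of {n1=1, n2=3}, so chooses n1.

n1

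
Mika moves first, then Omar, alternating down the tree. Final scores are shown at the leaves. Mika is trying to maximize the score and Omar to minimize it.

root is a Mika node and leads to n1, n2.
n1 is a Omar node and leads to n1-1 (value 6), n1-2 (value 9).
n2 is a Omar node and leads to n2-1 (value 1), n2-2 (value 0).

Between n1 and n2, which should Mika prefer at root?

n1

n1 (Omar): min(6, 9) = 6
n2 (Omar): min(1, 0) = 0
Mika prefers the higher value; n1=6, n2=0. n1 is better since 6 > 0.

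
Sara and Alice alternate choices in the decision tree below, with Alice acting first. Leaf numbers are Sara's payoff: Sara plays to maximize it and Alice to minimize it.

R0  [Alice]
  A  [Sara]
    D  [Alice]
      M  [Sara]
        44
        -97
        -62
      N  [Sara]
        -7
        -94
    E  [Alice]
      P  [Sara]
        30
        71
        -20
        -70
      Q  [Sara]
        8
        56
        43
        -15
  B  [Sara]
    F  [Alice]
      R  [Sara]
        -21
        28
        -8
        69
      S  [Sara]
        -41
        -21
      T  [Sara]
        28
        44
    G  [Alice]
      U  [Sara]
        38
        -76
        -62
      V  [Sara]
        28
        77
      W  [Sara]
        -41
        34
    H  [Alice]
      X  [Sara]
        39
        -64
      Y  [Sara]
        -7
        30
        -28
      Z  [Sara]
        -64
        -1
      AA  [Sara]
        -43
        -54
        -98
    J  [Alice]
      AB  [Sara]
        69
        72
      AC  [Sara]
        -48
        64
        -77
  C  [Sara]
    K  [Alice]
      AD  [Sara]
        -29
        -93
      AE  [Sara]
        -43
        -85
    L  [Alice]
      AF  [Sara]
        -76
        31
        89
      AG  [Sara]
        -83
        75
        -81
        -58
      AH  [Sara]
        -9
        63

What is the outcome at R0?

56

M (Sara): max(44, -97, -62) = 44
N (Sara): max(-7, -94) = -7
D (Alice): min(44, -7) = -7
P (Sara): max(30, 71, -20, -70) = 71
Q (Sara): max(8, 56, 43, -15) = 56
E (Alice): min(71, 56) = 56
A (Sara): max(-7, 56) = 56
R (Sara): max(-21, 28, -8, 69) = 69
S (Sara): max(-41, -21) = -21
T (Sara): max(28, 44) = 44
F (Alice): min(69, -21, 44) = -21
U (Sara): max(38, -76, -62) = 38
V (Sara): max(28, 77) = 77
W (Sara): max(-41, 34) = 34
G (Alice): min(38, 77, 34) = 34
X (Sara): max(39, -64) = 39
Y (Sara): max(-7, 30, -28) = 30
Z (Sara): max(-64, -1) = -1
AA (Sara): max(-43, -54, -98) = -43
H (Alice): min(39, 30, -1, -43) = -43
AB (Sara): max(69, 72) = 72
AC (Sara): max(-48, 64, -77) = 64
J (Alice): min(72, 64) = 64
B (Sara): max(-21, 34, -43, 64) = 64
AD (Sara): max(-29, -93) = -29
AE (Sara): max(-43, -85) = -43
K (Alice): min(-29, -43) = -43
AF (Sara): max(-76, 31, 89) = 89
AG (Sara): max(-83, 75, -81, -58) = 75
AH (Sara): max(-9, 63) = 63
L (Alice): min(89, 75, 63) = 63
C (Sara): max(-43, 63) = 63
R0 (Alice): min(56, 64, 63) = 56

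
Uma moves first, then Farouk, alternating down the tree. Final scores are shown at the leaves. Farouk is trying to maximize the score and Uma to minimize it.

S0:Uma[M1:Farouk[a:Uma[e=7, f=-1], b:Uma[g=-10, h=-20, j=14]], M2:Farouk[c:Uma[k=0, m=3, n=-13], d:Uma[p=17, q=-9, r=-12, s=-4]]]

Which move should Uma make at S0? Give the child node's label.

a (Uma): min(7, -1) = -1
b (Uma): min(-10, -20, 14) = -20
M1 (Farouk): max(-1, -20) = -1
c (Uma): min(0, 3, -13) = -13
d (Uma): min(17, -9, -12, -4) = -12
M2 (Farouk): max(-13, -12) = -12
S0 (Uma): min(-1, -12) = -12
Uma at S0 wants the lowest of {M1=-1, M2=-12}, so chooses M2.

M2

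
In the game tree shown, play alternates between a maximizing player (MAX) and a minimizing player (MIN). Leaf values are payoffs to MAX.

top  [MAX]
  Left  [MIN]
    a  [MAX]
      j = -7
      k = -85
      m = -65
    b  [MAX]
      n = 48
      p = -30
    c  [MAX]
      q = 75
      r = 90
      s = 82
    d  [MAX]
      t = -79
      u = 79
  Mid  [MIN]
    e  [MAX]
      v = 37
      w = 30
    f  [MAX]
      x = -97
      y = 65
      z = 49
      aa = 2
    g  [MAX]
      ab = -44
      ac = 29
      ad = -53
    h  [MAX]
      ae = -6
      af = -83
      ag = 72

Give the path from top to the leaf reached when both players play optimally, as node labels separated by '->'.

top -> Mid -> g -> ac

a (MAX): max(-7, -85, -65) = -7
b (MAX): max(48, -30) = 48
c (MAX): max(75, 90, 82) = 90
d (MAX): max(-79, 79) = 79
Left (MIN): min(-7, 48, 90, 79) = -7
e (MAX): max(37, 30) = 37
f (MAX): max(-97, 65, 49, 2) = 65
g (MAX): max(-44, 29, -53) = 29
h (MAX): max(-6, -83, 72) = 72
Mid (MIN): min(37, 65, 29, 72) = 29
top (MAX): max(-7, 29) = 29
At top, MAX picks Mid (highest: 29).
At Mid, MIN picks g (lowest: 29).
At g, MAX picks ac (highest: 29).
Terminal value 29.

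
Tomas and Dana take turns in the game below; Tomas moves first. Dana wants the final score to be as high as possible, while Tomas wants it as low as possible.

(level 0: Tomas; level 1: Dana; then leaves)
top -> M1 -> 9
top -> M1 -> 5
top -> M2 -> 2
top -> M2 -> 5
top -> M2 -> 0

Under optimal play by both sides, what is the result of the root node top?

5

M1 (Dana): max(9, 5) = 9
M2 (Dana): max(2, 5, 0) = 5
top (Tomas): min(9, 5) = 5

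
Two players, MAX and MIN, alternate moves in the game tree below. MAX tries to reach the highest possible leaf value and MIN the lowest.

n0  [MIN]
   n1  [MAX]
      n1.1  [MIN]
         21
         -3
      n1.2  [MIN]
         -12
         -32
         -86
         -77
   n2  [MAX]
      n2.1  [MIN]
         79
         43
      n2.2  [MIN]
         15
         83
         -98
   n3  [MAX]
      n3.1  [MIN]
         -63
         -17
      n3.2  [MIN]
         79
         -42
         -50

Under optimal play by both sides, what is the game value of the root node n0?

-50

n1.1 (MIN): min(21, -3) = -3
n1.2 (MIN): min(-12, -32, -86, -77) = -86
n1 (MAX): max(-3, -86) = -3
n2.1 (MIN): min(79, 43) = 43
n2.2 (MIN): min(15, 83, -98) = -98
n2 (MAX): max(43, -98) = 43
n3.1 (MIN): min(-63, -17) = -63
n3.2 (MIN): min(79, -42, -50) = -50
n3 (MAX): max(-63, -50) = -50
n0 (MIN): min(-3, 43, -50) = -50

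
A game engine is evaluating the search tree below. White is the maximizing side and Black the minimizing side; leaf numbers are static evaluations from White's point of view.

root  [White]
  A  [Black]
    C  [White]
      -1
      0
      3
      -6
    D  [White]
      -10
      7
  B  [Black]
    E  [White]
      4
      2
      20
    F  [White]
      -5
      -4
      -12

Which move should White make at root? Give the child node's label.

A

C (White): max(-1, 0, 3, -6) = 3
D (White): max(-10, 7) = 7
A (Black): min(3, 7) = 3
E (White): max(4, 2, 20) = 20
F (White): max(-5, -4, -12) = -4
B (Black): min(20, -4) = -4
root (White): max(3, -4) = 3
White at root wants the highest of {A=3, B=-4}, so chooses A.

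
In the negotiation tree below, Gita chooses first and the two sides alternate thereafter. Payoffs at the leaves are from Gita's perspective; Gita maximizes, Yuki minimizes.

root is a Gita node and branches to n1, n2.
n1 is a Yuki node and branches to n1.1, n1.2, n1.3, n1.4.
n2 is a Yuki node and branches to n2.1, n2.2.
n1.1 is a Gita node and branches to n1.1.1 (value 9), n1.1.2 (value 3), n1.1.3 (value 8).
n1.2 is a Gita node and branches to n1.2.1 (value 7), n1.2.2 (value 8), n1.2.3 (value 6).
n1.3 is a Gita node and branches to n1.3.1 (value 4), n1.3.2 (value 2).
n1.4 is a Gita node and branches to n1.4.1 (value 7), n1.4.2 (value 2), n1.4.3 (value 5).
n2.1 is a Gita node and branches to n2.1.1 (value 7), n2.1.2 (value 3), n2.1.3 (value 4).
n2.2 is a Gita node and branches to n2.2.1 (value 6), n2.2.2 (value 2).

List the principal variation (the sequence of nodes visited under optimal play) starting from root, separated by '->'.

root -> n2 -> n2.2 -> n2.2.1

n1.1 (Gita): max(9, 3, 8) = 9
n1.2 (Gita): max(7, 8, 6) = 8
n1.3 (Gita): max(4, 2) = 4
n1.4 (Gita): max(7, 2, 5) = 7
n1 (Yuki): min(9, 8, 4, 7) = 4
n2.1 (Gita): max(7, 3, 4) = 7
n2.2 (Gita): max(6, 2) = 6
n2 (Yuki): min(7, 6) = 6
root (Gita): max(4, 6) = 6
At root, Gita picks n2 (highest: 6).
At n2, Yuki picks n2.2 (lowest: 6).
At n2.2, Gita picks n2.2.1 (highest: 6).
Terminal value 6.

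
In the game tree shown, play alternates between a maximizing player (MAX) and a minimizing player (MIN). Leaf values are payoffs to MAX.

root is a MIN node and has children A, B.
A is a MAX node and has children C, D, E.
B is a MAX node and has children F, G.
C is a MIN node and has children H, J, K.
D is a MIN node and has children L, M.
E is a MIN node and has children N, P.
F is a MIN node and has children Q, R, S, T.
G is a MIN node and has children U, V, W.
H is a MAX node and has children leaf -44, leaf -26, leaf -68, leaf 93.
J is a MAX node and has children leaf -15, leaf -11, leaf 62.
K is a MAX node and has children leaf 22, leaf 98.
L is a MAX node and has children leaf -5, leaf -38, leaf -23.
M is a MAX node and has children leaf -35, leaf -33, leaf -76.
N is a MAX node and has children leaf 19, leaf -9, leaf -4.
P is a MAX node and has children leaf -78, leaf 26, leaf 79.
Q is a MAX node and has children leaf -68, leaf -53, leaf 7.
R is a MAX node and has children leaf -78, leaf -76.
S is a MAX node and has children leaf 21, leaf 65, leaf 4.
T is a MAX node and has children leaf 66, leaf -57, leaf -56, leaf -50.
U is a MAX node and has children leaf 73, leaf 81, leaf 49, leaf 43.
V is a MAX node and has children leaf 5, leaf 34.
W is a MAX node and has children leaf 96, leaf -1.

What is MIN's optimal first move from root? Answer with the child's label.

B

H (MAX): max(-44, -26, -68, 93) = 93
J (MAX): max(-15, -11, 62) = 62
K (MAX): max(22, 98) = 98
C (MIN): min(93, 62, 98) = 62
L (MAX): max(-5, -38, -23) = -5
M (MAX): max(-35, -33, -76) = -33
D (MIN): min(-5, -33) = -33
N (MAX): max(19, -9, -4) = 19
P (MAX): max(-78, 26, 79) = 79
E (MIN): min(19, 79) = 19
A (MAX): max(62, -33, 19) = 62
Q (MAX): max(-68, -53, 7) = 7
R (MAX): max(-78, -76) = -76
S (MAX): max(21, 65, 4) = 65
T (MAX): max(66, -57, -56, -50) = 66
F (MIN): min(7, -76, 65, 66) = -76
U (MAX): max(73, 81, 49, 43) = 81
V (MAX): max(5, 34) = 34
W (MAX): max(96, -1) = 96
G (MIN): min(81, 34, 96) = 34
B (MAX): max(-76, 34) = 34
root (MIN): min(62, 34) = 34
MIN at root wants the lowest of {A=62, B=34}, so chooses B.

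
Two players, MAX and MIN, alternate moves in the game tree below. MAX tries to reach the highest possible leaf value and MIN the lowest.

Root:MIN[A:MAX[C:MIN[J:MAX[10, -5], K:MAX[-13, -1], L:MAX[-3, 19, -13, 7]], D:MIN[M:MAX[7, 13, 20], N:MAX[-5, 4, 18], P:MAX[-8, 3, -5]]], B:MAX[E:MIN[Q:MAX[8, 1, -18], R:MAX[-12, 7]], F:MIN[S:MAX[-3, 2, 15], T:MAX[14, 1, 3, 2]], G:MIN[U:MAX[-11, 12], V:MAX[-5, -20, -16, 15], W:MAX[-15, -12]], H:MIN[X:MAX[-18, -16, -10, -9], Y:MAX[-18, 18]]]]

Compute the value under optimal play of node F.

14

S (MAX): max(-3, 2, 15) = 15
T (MAX): max(14, 1, 3, 2) = 14
F (MIN): min(15, 14) = 14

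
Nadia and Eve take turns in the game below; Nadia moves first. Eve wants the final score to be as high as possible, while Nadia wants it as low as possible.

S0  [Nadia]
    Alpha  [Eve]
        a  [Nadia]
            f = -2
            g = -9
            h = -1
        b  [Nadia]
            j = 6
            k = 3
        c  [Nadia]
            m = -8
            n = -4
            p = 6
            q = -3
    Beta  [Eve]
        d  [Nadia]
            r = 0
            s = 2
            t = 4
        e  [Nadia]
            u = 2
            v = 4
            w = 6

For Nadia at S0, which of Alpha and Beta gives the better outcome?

Beta

a (Nadia): min(-2, -9, -1) = -9
b (Nadia): min(6, 3) = 3
c (Nadia): min(-8, -4, 6, -3) = -8
Alpha (Eve): max(-9, 3, -8) = 3
d (Nadia): min(0, 2, 4) = 0
e (Nadia): min(2, 4, 6) = 2
Beta (Eve): max(0, 2) = 2
Nadia prefers the lower value; Alpha=3, Beta=2. Beta is better since 2 < 3.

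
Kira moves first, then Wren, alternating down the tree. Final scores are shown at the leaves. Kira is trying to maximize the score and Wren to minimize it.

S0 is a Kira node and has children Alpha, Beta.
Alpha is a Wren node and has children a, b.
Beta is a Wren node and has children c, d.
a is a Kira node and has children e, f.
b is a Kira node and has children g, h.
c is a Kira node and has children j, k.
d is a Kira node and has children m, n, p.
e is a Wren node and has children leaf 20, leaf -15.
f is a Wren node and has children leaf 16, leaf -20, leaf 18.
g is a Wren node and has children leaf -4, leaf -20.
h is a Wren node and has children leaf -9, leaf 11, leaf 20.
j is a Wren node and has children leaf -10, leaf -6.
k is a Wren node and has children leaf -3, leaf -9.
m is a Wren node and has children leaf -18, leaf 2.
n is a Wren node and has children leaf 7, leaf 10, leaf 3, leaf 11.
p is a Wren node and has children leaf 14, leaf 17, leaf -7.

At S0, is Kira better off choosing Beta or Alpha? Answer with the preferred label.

j (Wren): min(-10, -6) = -10
k (Wren): min(-3, -9) = -9
c (Kira): max(-10, -9) = -9
m (Wren): min(-18, 2) = -18
n (Wren): min(7, 10, 3, 11) = 3
p (Wren): min(14, 17, -7) = -7
d (Kira): max(-18, 3, -7) = 3
Beta (Wren): min(-9, 3) = -9
e (Wren): min(20, -15) = -15
f (Wren): min(16, -20, 18) = -20
a (Kira): max(-15, -20) = -15
g (Wren): min(-4, -20) = -20
h (Wren): min(-9, 11, 20) = -9
b (Kira): max(-20, -9) = -9
Alpha (Wren): min(-15, -9) = -15
Kira prefers the higher value; Beta=-9, Alpha=-15. Beta is better since -9 > -15.

Beta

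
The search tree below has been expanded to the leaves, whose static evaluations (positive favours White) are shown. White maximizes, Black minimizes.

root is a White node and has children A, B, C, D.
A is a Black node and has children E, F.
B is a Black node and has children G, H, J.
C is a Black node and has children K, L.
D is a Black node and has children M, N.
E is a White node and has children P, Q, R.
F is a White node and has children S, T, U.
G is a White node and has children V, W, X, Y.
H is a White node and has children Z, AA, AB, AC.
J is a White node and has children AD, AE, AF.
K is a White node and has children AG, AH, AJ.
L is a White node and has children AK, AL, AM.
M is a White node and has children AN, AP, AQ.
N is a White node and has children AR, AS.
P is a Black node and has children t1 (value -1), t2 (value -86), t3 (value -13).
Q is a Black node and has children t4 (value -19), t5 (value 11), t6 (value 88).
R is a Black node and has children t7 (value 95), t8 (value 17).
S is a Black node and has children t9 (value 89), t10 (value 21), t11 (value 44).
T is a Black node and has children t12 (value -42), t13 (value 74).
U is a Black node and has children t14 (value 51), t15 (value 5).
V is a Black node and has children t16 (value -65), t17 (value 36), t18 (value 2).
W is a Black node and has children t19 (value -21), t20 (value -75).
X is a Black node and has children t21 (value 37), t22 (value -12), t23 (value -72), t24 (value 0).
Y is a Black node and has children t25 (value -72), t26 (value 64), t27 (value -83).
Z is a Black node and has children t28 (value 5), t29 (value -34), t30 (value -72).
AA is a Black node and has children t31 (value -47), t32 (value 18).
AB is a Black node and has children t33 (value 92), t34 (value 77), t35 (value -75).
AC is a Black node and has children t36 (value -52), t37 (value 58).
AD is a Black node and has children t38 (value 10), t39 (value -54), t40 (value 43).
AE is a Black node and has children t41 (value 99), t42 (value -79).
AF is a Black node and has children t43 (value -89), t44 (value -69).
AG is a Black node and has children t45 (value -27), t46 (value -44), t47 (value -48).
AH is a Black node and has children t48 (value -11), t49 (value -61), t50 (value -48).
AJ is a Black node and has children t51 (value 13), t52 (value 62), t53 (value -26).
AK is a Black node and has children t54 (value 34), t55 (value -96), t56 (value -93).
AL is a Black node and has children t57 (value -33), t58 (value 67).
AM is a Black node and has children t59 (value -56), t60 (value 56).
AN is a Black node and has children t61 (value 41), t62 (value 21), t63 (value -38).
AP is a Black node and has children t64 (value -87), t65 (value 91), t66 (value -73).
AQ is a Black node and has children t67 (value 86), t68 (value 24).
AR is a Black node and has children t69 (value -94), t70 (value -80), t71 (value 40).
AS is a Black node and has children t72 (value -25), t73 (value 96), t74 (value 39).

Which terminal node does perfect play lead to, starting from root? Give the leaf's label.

t8

P (Black): min(-1, -86, -13) = -86
Q (Black): min(-19, 11, 88) = -19
R (Black): min(95, 17) = 17
E (White): max(-86, -19, 17) = 17
S (Black): min(89, 21, 44) = 21
T (Black): min(-42, 74) = -42
U (Black): min(51, 5) = 5
F (White): max(21, -42, 5) = 21
A (Black): min(17, 21) = 17
V (Black): min(-65, 36, 2) = -65
W (Black): min(-21, -75) = -75
X (Black): min(37, -12, -72, 0) = -72
Y (Black): min(-72, 64, -83) = -83
G (White): max(-65, -75, -72, -83) = -65
Z (Black): min(5, -34, -72) = -72
AA (Black): min(-47, 18) = -47
AB (Black): min(92, 77, -75) = -75
AC (Black): min(-52, 58) = -52
H (White): max(-72, -47, -75, -52) = -47
AD (Black): min(10, -54, 43) = -54
AE (Black): min(99, -79) = -79
AF (Black): min(-89, -69) = -89
J (White): max(-54, -79, -89) = -54
B (Black): min(-65, -47, -54) = -65
AG (Black): min(-27, -44, -48) = -48
AH (Black): min(-11, -61, -48) = -61
AJ (Black): min(13, 62, -26) = -26
K (White): max(-48, -61, -26) = -26
AK (Black): min(34, -96, -93) = -96
AL (Black): min(-33, 67) = -33
AM (Black): min(-56, 56) = -56
L (White): max(-96, -33, -56) = -33
C (Black): min(-26, -33) = -33
AN (Black): min(41, 21, -38) = -38
AP (Black): min(-87, 91, -73) = -87
AQ (Black): min(86, 24) = 24
M (White): max(-38, -87, 24) = 24
AR (Black): min(-94, -80, 40) = -94
AS (Black): min(-25, 96, 39) = -25
N (White): max(-94, -25) = -25
D (Black): min(24, -25) = -25
root (White): max(17, -65, -33, -25) = 17
At root, White picks A (highest: 17).
At A, Black picks E (lowest: 17).
At E, White picks R (highest: 17).
At R, Black picks t8 (lowest: 17).
Terminal value 17.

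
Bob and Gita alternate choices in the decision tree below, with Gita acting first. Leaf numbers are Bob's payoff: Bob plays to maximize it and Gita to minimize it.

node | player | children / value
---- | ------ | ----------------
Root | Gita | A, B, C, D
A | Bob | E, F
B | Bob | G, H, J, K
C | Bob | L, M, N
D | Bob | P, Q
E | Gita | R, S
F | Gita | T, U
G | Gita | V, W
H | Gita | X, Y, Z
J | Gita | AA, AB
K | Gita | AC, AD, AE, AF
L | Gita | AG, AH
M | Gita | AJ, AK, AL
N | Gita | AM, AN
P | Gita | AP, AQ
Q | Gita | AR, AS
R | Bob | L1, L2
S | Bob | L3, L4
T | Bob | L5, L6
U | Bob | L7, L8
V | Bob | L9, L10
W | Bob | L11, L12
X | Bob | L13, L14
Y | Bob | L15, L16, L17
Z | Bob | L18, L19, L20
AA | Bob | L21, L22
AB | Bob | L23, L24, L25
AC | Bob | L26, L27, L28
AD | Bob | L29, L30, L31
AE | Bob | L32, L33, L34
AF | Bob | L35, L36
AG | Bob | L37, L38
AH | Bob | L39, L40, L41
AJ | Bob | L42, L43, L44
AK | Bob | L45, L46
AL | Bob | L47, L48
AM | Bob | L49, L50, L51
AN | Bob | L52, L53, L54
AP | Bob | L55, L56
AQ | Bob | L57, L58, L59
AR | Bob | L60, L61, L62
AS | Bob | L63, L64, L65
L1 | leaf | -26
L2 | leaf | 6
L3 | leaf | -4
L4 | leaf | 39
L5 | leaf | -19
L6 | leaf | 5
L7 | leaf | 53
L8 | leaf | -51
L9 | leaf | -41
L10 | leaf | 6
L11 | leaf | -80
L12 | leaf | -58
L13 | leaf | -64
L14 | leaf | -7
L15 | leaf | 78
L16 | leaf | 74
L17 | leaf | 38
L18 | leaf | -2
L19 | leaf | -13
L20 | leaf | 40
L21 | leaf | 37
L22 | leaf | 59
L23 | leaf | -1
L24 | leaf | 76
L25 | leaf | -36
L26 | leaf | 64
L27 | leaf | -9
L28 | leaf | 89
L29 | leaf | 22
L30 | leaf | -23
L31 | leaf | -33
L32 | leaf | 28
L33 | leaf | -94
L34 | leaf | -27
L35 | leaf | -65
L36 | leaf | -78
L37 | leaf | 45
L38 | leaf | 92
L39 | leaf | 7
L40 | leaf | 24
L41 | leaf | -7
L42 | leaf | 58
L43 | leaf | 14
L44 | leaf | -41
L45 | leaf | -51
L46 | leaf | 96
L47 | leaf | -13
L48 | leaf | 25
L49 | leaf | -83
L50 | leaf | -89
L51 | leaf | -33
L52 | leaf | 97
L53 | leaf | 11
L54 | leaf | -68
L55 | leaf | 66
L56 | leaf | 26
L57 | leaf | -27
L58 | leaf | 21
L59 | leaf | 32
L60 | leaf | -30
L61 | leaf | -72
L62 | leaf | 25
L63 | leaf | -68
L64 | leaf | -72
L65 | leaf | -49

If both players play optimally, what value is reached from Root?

R (Bob): max(-26, 6) = 6
S (Bob): max(-4, 39) = 39
E (Gita): min(6, 39) = 6
T (Bob): max(-19, 5) = 5
U (Bob): max(53, -51) = 53
F (Gita): min(5, 53) = 5
A (Bob): max(6, 5) = 6
V (Bob): max(-41, 6) = 6
W (Bob): max(-80, -58) = -58
G (Gita): min(6, -58) = -58
X (Bob): max(-64, -7) = -7
Y (Bob): max(78, 74, 38) = 78
Z (Bob): max(-2, -13, 40) = 40
H (Gita): min(-7, 78, 40) = -7
AA (Bob): max(37, 59) = 59
AB (Bob): max(-1, 76, -36) = 76
J (Gita): min(59, 76) = 59
AC (Bob): max(64, -9, 89) = 89
AD (Bob): max(22, -23, -33) = 22
AE (Bob): max(28, -94, -27) = 28
AF (Bob): max(-65, -78) = -65
K (Gita): min(89, 22, 28, -65) = -65
B (Bob): max(-58, -7, 59, -65) = 59
AG (Bob): max(45, 92) = 92
AH (Bob): max(7, 24, -7) = 24
L (Gita): min(92, 24) = 24
AJ (Bob): max(58, 14, -41) = 58
AK (Bob): max(-51, 96) = 96
AL (Bob): max(-13, 25) = 25
M (Gita): min(58, 96, 25) = 25
AM (Bob): max(-83, -89, -33) = -33
AN (Bob): max(97, 11, -68) = 97
N (Gita): min(-33, 97) = -33
C (Bob): max(24, 25, -33) = 25
AP (Bob): max(66, 26) = 66
AQ (Bob): max(-27, 21, 32) = 32
P (Gita): min(66, 32) = 32
AR (Bob): max(-30, -72, 25) = 25
AS (Bob): max(-68, -72, -49) = -49
Q (Gita): min(25, -49) = -49
D (Bob): max(32, -49) = 32
Root (Gita): min(6, 59, 25, 32) = 6

6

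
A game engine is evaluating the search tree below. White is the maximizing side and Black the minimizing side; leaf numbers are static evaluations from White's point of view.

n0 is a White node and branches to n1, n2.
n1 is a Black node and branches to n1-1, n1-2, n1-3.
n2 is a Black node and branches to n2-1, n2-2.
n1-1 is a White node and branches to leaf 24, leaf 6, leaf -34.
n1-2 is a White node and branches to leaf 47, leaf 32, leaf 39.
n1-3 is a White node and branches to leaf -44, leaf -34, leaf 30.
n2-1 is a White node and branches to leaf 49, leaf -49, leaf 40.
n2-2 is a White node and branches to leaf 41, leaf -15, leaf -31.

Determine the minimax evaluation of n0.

41

n1-1 (White): max(24, 6, -34) = 24
n1-2 (White): max(47, 32, 39) = 47
n1-3 (White): max(-44, -34, 30) = 30
n1 (Black): min(24, 47, 30) = 24
n2-1 (White): max(49, -49, 40) = 49
n2-2 (White): max(41, -15, -31) = 41
n2 (Black): min(49, 41) = 41
n0 (White): max(24, 41) = 41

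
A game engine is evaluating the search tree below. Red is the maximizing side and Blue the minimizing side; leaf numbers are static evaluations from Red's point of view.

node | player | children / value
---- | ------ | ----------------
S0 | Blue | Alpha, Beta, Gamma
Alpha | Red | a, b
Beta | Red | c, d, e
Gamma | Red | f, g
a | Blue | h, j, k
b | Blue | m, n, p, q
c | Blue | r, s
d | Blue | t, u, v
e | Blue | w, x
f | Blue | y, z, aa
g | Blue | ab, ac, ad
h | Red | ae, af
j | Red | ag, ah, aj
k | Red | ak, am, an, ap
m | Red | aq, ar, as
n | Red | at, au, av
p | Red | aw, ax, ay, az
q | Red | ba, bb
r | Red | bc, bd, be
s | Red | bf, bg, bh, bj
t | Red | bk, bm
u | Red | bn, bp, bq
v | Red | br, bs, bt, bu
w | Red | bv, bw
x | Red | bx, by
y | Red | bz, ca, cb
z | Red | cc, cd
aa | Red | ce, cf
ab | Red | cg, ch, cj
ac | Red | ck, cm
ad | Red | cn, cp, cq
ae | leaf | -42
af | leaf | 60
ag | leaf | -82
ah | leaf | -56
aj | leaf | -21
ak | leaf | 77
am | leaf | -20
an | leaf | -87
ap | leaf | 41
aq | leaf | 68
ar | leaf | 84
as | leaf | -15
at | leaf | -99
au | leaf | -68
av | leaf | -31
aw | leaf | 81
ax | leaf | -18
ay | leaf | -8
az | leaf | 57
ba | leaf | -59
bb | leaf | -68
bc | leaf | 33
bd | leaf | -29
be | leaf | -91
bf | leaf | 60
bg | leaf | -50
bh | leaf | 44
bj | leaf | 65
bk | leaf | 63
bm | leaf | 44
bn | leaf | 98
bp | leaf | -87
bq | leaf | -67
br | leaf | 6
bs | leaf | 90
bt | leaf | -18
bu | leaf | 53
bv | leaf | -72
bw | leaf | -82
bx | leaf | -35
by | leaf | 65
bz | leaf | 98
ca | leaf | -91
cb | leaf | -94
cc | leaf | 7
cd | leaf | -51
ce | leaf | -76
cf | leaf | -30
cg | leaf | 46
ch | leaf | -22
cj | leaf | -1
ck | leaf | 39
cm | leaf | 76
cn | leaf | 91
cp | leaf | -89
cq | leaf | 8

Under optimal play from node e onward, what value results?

w (Red): max(-72, -82) = -72
x (Red): max(-35, 65) = 65
e (Blue): min(-72, 65) = -72

-72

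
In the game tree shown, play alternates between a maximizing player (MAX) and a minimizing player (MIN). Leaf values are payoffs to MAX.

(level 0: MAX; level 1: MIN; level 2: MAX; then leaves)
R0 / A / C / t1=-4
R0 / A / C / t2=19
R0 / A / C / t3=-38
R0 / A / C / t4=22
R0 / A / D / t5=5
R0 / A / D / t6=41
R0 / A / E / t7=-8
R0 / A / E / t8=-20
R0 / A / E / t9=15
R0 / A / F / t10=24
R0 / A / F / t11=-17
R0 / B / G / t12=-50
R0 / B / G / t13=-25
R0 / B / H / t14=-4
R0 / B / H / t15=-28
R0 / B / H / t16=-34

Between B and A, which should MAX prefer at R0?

G (MAX): max(-50, -25) = -25
H (MAX): max(-4, -28, -34) = -4
B (MIN): min(-25, -4) = -25
C (MAX): max(-4, 19, -38, 22) = 22
D (MAX): max(5, 41) = 41
E (MAX): max(-8, -20, 15) = 15
F (MAX): max(24, -17) = 24
A (MIN): min(22, 41, 15, 24) = 15
MAX prefers the higher value; B=-25, A=15. A is better since 15 > -25.

A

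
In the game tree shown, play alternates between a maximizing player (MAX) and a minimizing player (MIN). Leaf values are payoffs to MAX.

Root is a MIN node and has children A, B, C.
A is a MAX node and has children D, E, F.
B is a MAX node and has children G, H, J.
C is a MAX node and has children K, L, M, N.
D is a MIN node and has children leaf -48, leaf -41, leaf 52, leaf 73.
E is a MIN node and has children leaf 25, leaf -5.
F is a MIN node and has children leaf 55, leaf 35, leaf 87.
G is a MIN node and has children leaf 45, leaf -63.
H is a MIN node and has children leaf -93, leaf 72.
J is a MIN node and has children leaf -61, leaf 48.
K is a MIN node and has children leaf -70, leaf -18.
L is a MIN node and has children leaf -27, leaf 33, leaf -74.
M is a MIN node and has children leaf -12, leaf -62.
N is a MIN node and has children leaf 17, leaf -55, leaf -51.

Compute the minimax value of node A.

D (MIN): min(-48, -41, 52, 73) = -48
E (MIN): min(25, -5) = -5
F (MIN): min(55, 35, 87) = 35
A (MAX): max(-48, -5, 35) = 35

35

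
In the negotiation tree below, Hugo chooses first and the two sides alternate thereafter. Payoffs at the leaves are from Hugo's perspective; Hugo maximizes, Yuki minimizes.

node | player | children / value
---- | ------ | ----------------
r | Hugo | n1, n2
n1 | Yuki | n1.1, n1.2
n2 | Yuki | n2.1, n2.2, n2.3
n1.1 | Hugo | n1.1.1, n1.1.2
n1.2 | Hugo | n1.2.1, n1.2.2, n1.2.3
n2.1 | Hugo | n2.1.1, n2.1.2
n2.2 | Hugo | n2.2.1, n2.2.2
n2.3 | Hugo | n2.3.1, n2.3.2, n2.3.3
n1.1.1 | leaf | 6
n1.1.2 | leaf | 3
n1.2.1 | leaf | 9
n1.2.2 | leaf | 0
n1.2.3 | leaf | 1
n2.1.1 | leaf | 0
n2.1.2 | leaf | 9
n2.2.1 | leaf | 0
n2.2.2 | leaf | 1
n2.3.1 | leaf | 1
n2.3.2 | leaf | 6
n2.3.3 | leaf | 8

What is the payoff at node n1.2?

n1.2 (Hugo): max(9, 0, 1) = 9

9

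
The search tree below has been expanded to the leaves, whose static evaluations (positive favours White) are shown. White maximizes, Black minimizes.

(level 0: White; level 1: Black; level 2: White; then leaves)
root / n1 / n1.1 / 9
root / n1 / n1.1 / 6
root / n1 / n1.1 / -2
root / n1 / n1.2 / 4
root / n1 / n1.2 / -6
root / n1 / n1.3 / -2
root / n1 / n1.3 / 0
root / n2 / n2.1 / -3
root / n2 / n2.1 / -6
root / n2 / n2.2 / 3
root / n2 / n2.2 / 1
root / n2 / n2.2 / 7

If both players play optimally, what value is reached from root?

n1.1 (White): max(9, 6, -2) = 9
n1.2 (White): max(4, -6) = 4
n1.3 (White): max(-2, 0) = 0
n1 (Black): min(9, 4, 0) = 0
n2.1 (White): max(-3, -6) = -3
n2.2 (White): max(3, 1, 7) = 7
n2 (Black): min(-3, 7) = -3
root (White): max(0, -3) = 0

0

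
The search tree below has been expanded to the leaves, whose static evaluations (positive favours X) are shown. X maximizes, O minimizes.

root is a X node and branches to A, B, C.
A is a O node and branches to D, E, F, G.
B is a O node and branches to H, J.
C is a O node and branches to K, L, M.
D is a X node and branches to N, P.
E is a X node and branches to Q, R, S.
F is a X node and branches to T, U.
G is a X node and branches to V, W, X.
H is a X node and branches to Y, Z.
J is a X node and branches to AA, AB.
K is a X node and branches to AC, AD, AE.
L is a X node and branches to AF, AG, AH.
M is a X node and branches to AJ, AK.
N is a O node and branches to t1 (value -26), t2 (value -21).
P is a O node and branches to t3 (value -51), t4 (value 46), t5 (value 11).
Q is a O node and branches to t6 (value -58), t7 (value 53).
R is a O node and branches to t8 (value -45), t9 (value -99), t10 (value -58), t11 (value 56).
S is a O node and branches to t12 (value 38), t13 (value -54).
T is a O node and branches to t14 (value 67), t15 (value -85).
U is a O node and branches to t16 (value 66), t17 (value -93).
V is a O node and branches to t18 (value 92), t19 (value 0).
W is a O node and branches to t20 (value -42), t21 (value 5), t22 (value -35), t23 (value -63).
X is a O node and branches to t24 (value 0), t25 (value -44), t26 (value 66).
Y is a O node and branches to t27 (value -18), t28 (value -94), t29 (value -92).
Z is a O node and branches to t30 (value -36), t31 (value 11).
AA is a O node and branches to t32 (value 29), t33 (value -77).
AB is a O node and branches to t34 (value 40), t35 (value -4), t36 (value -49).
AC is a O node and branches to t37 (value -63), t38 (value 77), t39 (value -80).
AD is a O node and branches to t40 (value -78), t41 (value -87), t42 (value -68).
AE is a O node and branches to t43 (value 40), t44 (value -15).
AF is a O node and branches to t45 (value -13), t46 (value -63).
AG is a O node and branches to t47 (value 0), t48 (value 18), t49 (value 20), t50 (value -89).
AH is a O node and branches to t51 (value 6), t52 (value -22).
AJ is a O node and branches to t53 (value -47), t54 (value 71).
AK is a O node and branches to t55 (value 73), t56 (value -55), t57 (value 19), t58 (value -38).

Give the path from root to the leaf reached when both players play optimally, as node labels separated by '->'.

root -> C -> M -> AJ -> t53

N (O): min(-26, -21) = -26
P (O): min(-51, 46, 11) = -51
D (X): max(-26, -51) = -26
Q (O): min(-58, 53) = -58
R (O): min(-45, -99, -58, 56) = -99
S (O): min(38, -54) = -54
E (X): max(-58, -99, -54) = -54
T (O): min(67, -85) = -85
U (O): min(66, -93) = -93
F (X): max(-85, -93) = -85
V (O): min(92, 0) = 0
W (O): min(-42, 5, -35, -63) = -63
X (O): min(0, -44, 66) = -44
G (X): max(0, -63, -44) = 0
A (O): min(-26, -54, -85, 0) = -85
Y (O): min(-18, -94, -92) = -94
Z (O): min(-36, 11) = -36
H (X): max(-94, -36) = -36
AA (O): min(29, -77) = -77
AB (O): min(40, -4, -49) = -49
J (X): max(-77, -49) = -49
B (O): min(-36, -49) = -49
AC (O): min(-63, 77, -80) = -80
AD (O): min(-78, -87, -68) = -87
AE (O): min(40, -15) = -15
K (X): max(-80, -87, -15) = -15
AF (O): min(-13, -63) = -63
AG (O): min(0, 18, 20, -89) = -89
AH (O): min(6, -22) = -22
L (X): max(-63, -89, -22) = -22
AJ (O): min(-47, 71) = -47
AK (O): min(73, -55, 19, -38) = -55
M (X): max(-47, -55) = -47
C (O): min(-15, -22, -47) = -47
root (X): max(-85, -49, -47) = -47
At root, X picks C (highest: -47).
At C, O picks M (lowest: -47).
At M, X picks AJ (highest: -47).
At AJ, O picks t53 (lowest: -47).
Terminal value -47.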